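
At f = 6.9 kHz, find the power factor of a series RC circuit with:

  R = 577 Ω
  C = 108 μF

Step 1 — Angular frequency: ω = 2π·f = 2π·6900 = 4.335e+04 rad/s.
Step 2 — Component impedances:
  R: Z = R = 577 Ω
  C: Z = 1/(jωC) = -j/(ω·C) = 0 - j0.2136 Ω
Step 3 — Series combination: Z_total = R + C = 577 - j0.2136 Ω = 577∠-0.0° Ω.
Step 4 — Power factor: PF = cos(φ) = Re(Z)/|Z| = 577/577 = 1.
Step 5 — Type: Im(Z) = -0.2136 ⇒ leading (phase φ = -0.0°).

PF = 1 (leading, φ = -0.0°)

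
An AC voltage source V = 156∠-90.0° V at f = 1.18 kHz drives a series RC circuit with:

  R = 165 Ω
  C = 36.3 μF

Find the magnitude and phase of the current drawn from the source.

Step 1 — Angular frequency: ω = 2π·f = 2π·1180 = 7414 rad/s.
Step 2 — Component impedances:
  R: Z = R = 165 Ω
  C: Z = 1/(jωC) = -j/(ω·C) = 0 - j3.716 Ω
Step 3 — Series combination: Z_total = R + C = 165 - j3.716 Ω = 165∠-1.3° Ω.
Step 4 — Source phasor: V = 156∠-90.0° V = 0 - j156 V.
Step 5 — Ohm's law: I = V / Z_total = (0 - j156) / (165 - j3.716) = 0.02128 - j0.945 A.
Step 6 — Convert to polar: |I| = 0.9452 A, ∠I = -88.7°.

I = 0.9452∠-88.7° A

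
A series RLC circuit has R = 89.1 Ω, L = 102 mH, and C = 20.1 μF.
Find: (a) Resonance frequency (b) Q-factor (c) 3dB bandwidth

Step 1 — Resonance: ω₀ = 1/√(LC) = 1/√(0.102·2.01e-05) = 698.4 rad/s.
Step 2 — f₀ = ω₀/(2π) = 111.2 Hz.
Step 3 — Series Q: Q = ω₀L/R = 698.4·0.102/89.1 = 0.7995.
Step 4 — Bandwidth: Δω = ω₀/Q = 873.5 rad/s; BW = Δω/(2π) = 139 Hz.

(a) f₀ = 111.2 Hz  (b) Q = 0.7995  (c) BW = 139 Hz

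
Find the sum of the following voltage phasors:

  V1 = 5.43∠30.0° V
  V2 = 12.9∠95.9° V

Step 1 — Convert each phasor to rectangular form:
  V1 = 5.43·(cos(30.0°) + j·sin(30.0°)) = 4.703 + j2.715 V
  V2 = 12.9·(cos(95.9°) + j·sin(95.9°)) = -1.326 + j12.83 V
Step 2 — Sum components: V_total = 3.376 + j15.55 V.
Step 3 — Convert to polar: |V_total| = 15.91 V, ∠V_total = 77.7°.

V_total = 15.91∠77.7° V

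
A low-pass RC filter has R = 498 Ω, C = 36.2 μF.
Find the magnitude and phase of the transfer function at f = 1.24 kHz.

Step 1 — Angular frequency: ω = 2π·1240 = 7791 rad/s.
Step 2 — Transfer function: H(jω) = 1/(1 + jωRC).
Step 3 — Denominator: 1 + jωRC = 1 + j·7791·498·3.62e-05 = 1 + j140.5.
Step 4 — H = 5.069e-05 - j0.007119.
Step 5 — Magnitude: |H| = 0.00712 (-43.0 dB); phase: φ = -89.6°.

|H| = 0.00712 (-43.0 dB), φ = -89.6°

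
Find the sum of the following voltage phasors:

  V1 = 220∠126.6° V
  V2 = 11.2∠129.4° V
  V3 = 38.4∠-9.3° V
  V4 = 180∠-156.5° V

Step 1 — Convert each phasor to rectangular form:
  V1 = 220·(cos(126.6°) + j·sin(126.6°)) = -131.2 + j176.6 V
  V2 = 11.2·(cos(129.4°) + j·sin(129.4°)) = -7.109 + j8.655 V
  V3 = 38.4·(cos(-9.3°) + j·sin(-9.3°)) = 37.9 - j6.206 V
  V4 = 180·(cos(-156.5°) + j·sin(-156.5°)) = -165.1 - j71.77 V
Step 2 — Sum components: V_total = -265.5 + j107.3 V.
Step 3 — Convert to polar: |V_total| = 286.3 V, ∠V_total = 158.0°.

V_total = 286.3∠158.0° V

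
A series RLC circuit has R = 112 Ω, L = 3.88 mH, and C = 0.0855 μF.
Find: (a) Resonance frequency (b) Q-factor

Step 1 — Resonance condition Im(Z)=0 gives ω₀ = 1/√(LC).
Step 2 — ω₀ = 1/√(0.00388·8.55e-08) = 5.49e+04 rad/s.
Step 3 — f₀ = ω₀/(2π) = 8738 Hz.
Step 4 — Series Q: Q = ω₀L/R = 5.49e+04·0.00388/112 = 1.902.

(a) f₀ = 8738 Hz  (b) Q = 1.902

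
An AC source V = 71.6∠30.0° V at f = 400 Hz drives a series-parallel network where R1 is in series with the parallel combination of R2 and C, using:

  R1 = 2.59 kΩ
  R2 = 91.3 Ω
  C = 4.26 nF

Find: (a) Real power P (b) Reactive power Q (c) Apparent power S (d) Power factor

Step 1 — Angular frequency: ω = 2π·f = 2π·400 = 2513 rad/s.
Step 2 — Component impedances:
  R1: Z = R = 2590 Ω
  R2: Z = R = 91.3 Ω
  C: Z = 1/(jωC) = -j/(ω·C) = 0 - j9.34e+04 Ω
Step 3 — Parallel branch: R2 || C = 1/(1/R2 + 1/C) = 91.3 - j0.08925 Ω.
Step 4 — Series with R1: Z_total = R1 + (R2 || C) = 2681 - j0.08925 Ω = 2681∠-0.0° Ω.
Step 5 — Source phasor: V = 71.6∠30.0° V = 62.01 + j35.8 V.
Step 6 — Current: I = V / Z = 0.02313 + j0.01335 A = 0.0267∠30.0° A.
Step 7 — Complex power: S = V·I* = 1.912 - j6.364e-05 VA.
Step 8 — Real power: P = Re(S) = 1.912 W.
Step 9 — Reactive power: Q = Im(S) = -6.364e-05 VAR.
Step 10 — Apparent power: |S| = 1.912 VA.
Step 11 — Power factor: PF = P/|S| = 1 (leading).

(a) P = 1.912 W  (b) Q = -6.364e-05 VAR  (c) S = 1.912 VA  (d) PF = 1 (leading)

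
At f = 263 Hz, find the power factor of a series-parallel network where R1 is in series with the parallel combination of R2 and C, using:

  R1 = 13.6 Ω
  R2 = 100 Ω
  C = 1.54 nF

Step 1 — Angular frequency: ω = 2π·f = 2π·263 = 1652 rad/s.
Step 2 — Component impedances:
  R1: Z = R = 13.6 Ω
  R2: Z = R = 100 Ω
  C: Z = 1/(jωC) = -j/(ω·C) = 0 - j3.93e+05 Ω
Step 3 — Parallel branch: R2 || C = 1/(1/R2 + 1/C) = 100 - j0.02545 Ω.
Step 4 — Series with R1: Z_total = R1 + (R2 || C) = 113.6 - j0.02545 Ω = 113.6∠-0.0° Ω.
Step 5 — Power factor: PF = cos(φ) = Re(Z)/|Z| = 113.6/113.6 = 1.
Step 6 — Type: Im(Z) = -0.02545 ⇒ leading (phase φ = -0.0°).

PF = 1 (leading, φ = -0.0°)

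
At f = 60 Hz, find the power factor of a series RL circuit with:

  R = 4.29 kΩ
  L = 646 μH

Step 1 — Angular frequency: ω = 2π·f = 2π·60 = 377 rad/s.
Step 2 — Component impedances:
  R: Z = R = 4290 Ω
  L: Z = jωL = j·377·0.000646 = 0 + j0.2435 Ω
Step 3 — Series combination: Z_total = R + L = 4290 + j0.2435 Ω = 4290∠0.0° Ω.
Step 4 — Power factor: PF = cos(φ) = Re(Z)/|Z| = 4290/4290 = 1.
Step 5 — Type: Im(Z) = 0.2435 ⇒ lagging (phase φ = 0.0°).

PF = 1 (lagging, φ = 0.0°)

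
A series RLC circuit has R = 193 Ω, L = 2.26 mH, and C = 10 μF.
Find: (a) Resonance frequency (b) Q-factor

Step 1 — Resonance condition Im(Z)=0 gives ω₀ = 1/√(LC).
Step 2 — ω₀ = 1/√(0.00226·1e-05) = 6652 rad/s.
Step 3 — f₀ = ω₀/(2π) = 1059 Hz.
Step 4 — Series Q: Q = ω₀L/R = 6652·0.00226/193 = 0.07789.

(a) f₀ = 1059 Hz  (b) Q = 0.07789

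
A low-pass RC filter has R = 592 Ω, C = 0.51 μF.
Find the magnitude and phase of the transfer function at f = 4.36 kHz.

Step 1 — Angular frequency: ω = 2π·4360 = 2.739e+04 rad/s.
Step 2 — Transfer function: H(jω) = 1/(1 + jωRC).
Step 3 — Denominator: 1 + jωRC = 1 + j·2.739e+04·592·5.1e-07 = 1 + j8.271.
Step 4 — H = 0.01441 - j0.1192.
Step 5 — Magnitude: |H| = 0.12 (-18.4 dB); phase: φ = -83.1°.

|H| = 0.12 (-18.4 dB), φ = -83.1°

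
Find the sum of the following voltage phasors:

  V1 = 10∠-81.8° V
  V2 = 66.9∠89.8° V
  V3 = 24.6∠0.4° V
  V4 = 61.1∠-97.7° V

Step 1 — Convert each phasor to rectangular form:
  V1 = 10·(cos(-81.8°) + j·sin(-81.8°)) = 1.426 - j9.898 V
  V2 = 66.9·(cos(89.8°) + j·sin(89.8°)) = 0.2335 + j66.9 V
  V3 = 24.6·(cos(0.4°) + j·sin(0.4°)) = 24.6 + j0.1717 V
  V4 = 61.1·(cos(-97.7°) + j·sin(-97.7°)) = -8.187 - j60.55 V
Step 2 — Sum components: V_total = 18.07 - j3.376 V.
Step 3 — Convert to polar: |V_total| = 18.39 V, ∠V_total = -10.6°.

V_total = 18.39∠-10.6° V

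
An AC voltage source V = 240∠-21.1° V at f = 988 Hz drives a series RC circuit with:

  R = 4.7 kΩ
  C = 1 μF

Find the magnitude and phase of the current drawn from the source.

Step 1 — Angular frequency: ω = 2π·f = 2π·988 = 6208 rad/s.
Step 2 — Component impedances:
  R: Z = R = 4700 Ω
  C: Z = 1/(jωC) = -j/(ω·C) = 0 - j161.1 Ω
Step 3 — Series combination: Z_total = R + C = 4700 - j161.1 Ω = 4703∠-2.0° Ω.
Step 4 — Source phasor: V = 240∠-21.1° V = 223.9 - j86.4 V.
Step 5 — Ohm's law: I = V / Z_total = (223.9 - j86.4) / (4700 - j161.1) = 0.04821 - j0.01673 A.
Step 6 — Convert to polar: |I| = 0.05103 A, ∠I = -19.1°.

I = 0.05103∠-19.1° A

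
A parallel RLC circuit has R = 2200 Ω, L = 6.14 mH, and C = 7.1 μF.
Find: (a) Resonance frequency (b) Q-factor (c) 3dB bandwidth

Step 1 — Resonance: ω₀ = 1/√(LC) = 1/√(0.00614·7.1e-06) = 4789 rad/s.
Step 2 — f₀ = ω₀/(2π) = 762.3 Hz.
Step 3 — Parallel Q: Q = R/(ω₀L) = 2200/(4789·0.00614) = 74.81.
Step 4 — Bandwidth: Δω = ω₀/Q = 64.02 rad/s; BW = Δω/(2π) = 10.19 Hz.

(a) f₀ = 762.3 Hz  (b) Q = 74.81  (c) BW = 10.19 Hz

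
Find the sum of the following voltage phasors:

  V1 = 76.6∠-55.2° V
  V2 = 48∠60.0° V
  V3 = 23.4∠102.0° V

Step 1 — Convert each phasor to rectangular form:
  V1 = 76.6·(cos(-55.2°) + j·sin(-55.2°)) = 43.72 - j62.9 V
  V2 = 48·(cos(60.0°) + j·sin(60.0°)) = 24 + j41.57 V
  V3 = 23.4·(cos(102.0°) + j·sin(102.0°)) = -4.865 + j22.89 V
Step 2 — Sum components: V_total = 62.85 + j1.558 V.
Step 3 — Convert to polar: |V_total| = 62.87 V, ∠V_total = 1.4°.

V_total = 62.87∠1.4° V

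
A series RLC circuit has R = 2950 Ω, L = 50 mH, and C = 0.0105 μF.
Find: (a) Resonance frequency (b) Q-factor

Step 1 — Resonance condition Im(Z)=0 gives ω₀ = 1/√(LC).
Step 2 — ω₀ = 1/√(0.05·1.05e-08) = 4.364e+04 rad/s.
Step 3 — f₀ = ω₀/(2π) = 6946 Hz.
Step 4 — Series Q: Q = ω₀L/R = 4.364e+04·0.05/2950 = 0.7397.

(a) f₀ = 6946 Hz  (b) Q = 0.7397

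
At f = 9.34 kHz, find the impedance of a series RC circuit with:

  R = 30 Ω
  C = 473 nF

Step 1 — Angular frequency: ω = 2π·f = 2π·9340 = 5.868e+04 rad/s.
Step 2 — Component impedances:
  R: Z = R = 30 Ω
  C: Z = 1/(jωC) = -j/(ω·C) = 0 - j36.03 Ω
Step 3 — Series combination: Z_total = R + C = 30 - j36.03 Ω = 46.88∠-50.2° Ω.

Z = 30 - j36.03 Ω = 46.88∠-50.2° Ω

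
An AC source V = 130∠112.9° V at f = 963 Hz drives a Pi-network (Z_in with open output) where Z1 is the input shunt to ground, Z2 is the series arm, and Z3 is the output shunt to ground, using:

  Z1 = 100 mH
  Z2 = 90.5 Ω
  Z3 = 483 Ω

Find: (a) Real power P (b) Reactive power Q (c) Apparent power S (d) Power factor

Step 1 — Angular frequency: ω = 2π·f = 2π·963 = 6051 rad/s.
Step 2 — Component impedances:
  Z1: Z = jωL = j·6051·0.1 = 0 + j605.1 Ω
  Z2: Z = R = 90.5 Ω
  Z3: Z = R = 483 Ω
Step 3 — With open output, the series arm Z2 and the output shunt Z3 appear in series to ground: Z2 + Z3 = 573.5 Ω.
Step 4 — Parallel with input shunt Z1: Z_in = Z1 || (Z2 + Z3) = 302.1 + j286.3 Ω = 416.2∠43.5° Ω.
Step 5 — Source phasor: V = 130∠112.9° V = -50.59 + j119.8 V.
Step 6 — Current: I = V / Z = 0.1097 + j0.2924 A = 0.3123∠69.4° A.
Step 7 — Complex power: S = V·I* = 29.47 + j27.93 VA.
Step 8 — Real power: P = Re(S) = 29.47 W.
Step 9 — Reactive power: Q = Im(S) = 27.93 VAR.
Step 10 — Apparent power: |S| = 40.6 VA.
Step 11 — Power factor: PF = P/|S| = 0.7258 (lagging).

(a) P = 29.47 W  (b) Q = 27.93 VAR  (c) S = 40.6 VA  (d) PF = 0.7258 (lagging)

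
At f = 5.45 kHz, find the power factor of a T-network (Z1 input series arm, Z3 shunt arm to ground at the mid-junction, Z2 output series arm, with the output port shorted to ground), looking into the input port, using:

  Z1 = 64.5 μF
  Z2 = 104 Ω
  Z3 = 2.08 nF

Step 1 — Angular frequency: ω = 2π·f = 2π·5450 = 3.424e+04 rad/s.
Step 2 — Component impedances:
  Z1: Z = 1/(jωC) = -j/(ω·C) = 0 - j0.4528 Ω
  Z2: Z = R = 104 Ω
  Z3: Z = 1/(jωC) = -j/(ω·C) = 0 - j1.404e+04 Ω
Step 3 — With the output port shorted to ground, the output series arm Z2 runs from the junction to ground; the shunt arm Z3 also runs from the junction to ground. They appear in parallel: Z3 || Z2 = 104 - j0.7703 Ω.
Step 4 — Series with input arm Z1: Z_in = Z1 + (Z3 || Z2) = 104 - j1.223 Ω = 104∠-0.7° Ω.
Step 5 — Power factor: PF = cos(φ) = Re(Z)/|Z| = 103.99/104 = 0.9999.
Step 6 — Type: Im(Z) = -1.223 ⇒ leading (phase φ = -0.7°).

PF = 0.9999 (leading, φ = -0.7°)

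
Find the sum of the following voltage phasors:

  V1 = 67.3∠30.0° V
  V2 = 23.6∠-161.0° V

Step 1 — Convert each phasor to rectangular form:
  V1 = 67.3·(cos(30.0°) + j·sin(30.0°)) = 58.28 + j33.65 V
  V2 = 23.6·(cos(-161.0°) + j·sin(-161.0°)) = -22.31 - j7.683 V
Step 2 — Sum components: V_total = 35.97 + j25.97 V.
Step 3 — Convert to polar: |V_total| = 44.36 V, ∠V_total = 35.8°.

V_total = 44.36∠35.8° V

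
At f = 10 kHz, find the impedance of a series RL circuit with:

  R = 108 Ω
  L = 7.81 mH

Step 1 — Angular frequency: ω = 2π·f = 2π·1e+04 = 6.283e+04 rad/s.
Step 2 — Component impedances:
  R: Z = R = 108 Ω
  L: Z = jωL = j·6.283e+04·0.00781 = 0 + j490.7 Ω
Step 3 — Series combination: Z_total = R + L = 108 + j490.7 Ω = 502.5∠77.6° Ω.

Z = 108 + j490.7 Ω = 502.5∠77.6° Ω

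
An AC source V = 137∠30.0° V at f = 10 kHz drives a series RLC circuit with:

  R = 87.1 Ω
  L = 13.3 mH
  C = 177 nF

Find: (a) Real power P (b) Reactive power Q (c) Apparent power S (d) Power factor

Step 1 — Angular frequency: ω = 2π·f = 2π·1e+04 = 6.283e+04 rad/s.
Step 2 — Component impedances:
  R: Z = R = 87.1 Ω
  L: Z = jωL = j·6.283e+04·0.0133 = 0 + j835.7 Ω
  C: Z = 1/(jωC) = -j/(ω·C) = 0 - j89.92 Ω
Step 3 — Series combination: Z_total = R + L + C = 87.1 + j745.7 Ω = 750.8∠83.3° Ω.
Step 4 — Source phasor: V = 137∠30.0° V = 118.6 + j68.5 V.
Step 5 — Current: I = V / Z = 0.1089 - j0.1464 A = 0.1825∠-53.3° A.
Step 6 — Complex power: S = V·I* = 2.9 + j24.83 VA.
Step 7 — Real power: P = Re(S) = 2.9 W.
Step 8 — Reactive power: Q = Im(S) = 24.83 VAR.
Step 9 — Apparent power: |S| = 25 VA.
Step 10 — Power factor: PF = P/|S| = 0.116 (lagging).

(a) P = 2.9 W  (b) Q = 24.83 VAR  (c) S = 25 VA  (d) PF = 0.116 (lagging)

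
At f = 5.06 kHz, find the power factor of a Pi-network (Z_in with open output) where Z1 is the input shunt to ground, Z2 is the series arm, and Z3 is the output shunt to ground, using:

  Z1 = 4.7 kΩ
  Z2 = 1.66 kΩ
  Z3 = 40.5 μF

Step 1 — Angular frequency: ω = 2π·f = 2π·5060 = 3.179e+04 rad/s.
Step 2 — Component impedances:
  Z1: Z = R = 4700 Ω
  Z2: Z = R = 1660 Ω
  Z3: Z = 1/(jωC) = -j/(ω·C) = 0 - j0.7766 Ω
Step 3 — With open output, the series arm Z2 and the output shunt Z3 appear in series to ground: Z2 + Z3 = 1660 - j0.7766 Ω.
Step 4 — Parallel with input shunt Z1: Z_in = Z1 || (Z2 + Z3) = 1227 - j0.4241 Ω = 1227∠-0.0° Ω.
Step 5 — Power factor: PF = cos(φ) = Re(Z)/|Z| = 1227/1227 = 1.
Step 6 — Type: Im(Z) = -0.4241 ⇒ leading (phase φ = -0.0°).

PF = 1 (leading, φ = -0.0°)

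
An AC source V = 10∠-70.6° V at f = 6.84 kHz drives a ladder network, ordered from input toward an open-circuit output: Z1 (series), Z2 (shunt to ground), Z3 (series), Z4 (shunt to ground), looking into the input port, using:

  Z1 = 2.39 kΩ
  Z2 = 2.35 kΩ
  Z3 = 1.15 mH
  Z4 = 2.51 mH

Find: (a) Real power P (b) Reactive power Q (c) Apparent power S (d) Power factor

Step 1 — Angular frequency: ω = 2π·f = 2π·6840 = 4.298e+04 rad/s.
Step 2 — Component impedances:
  Z1: Z = R = 2390 Ω
  Z2: Z = R = 2350 Ω
  Z3: Z = jωL = j·4.298e+04·0.00115 = 0 + j49.42 Ω
  Z4: Z = jωL = j·4.298e+04·0.00251 = 0 + j107.9 Ω
Step 3 — Ladder network (open output): work backward from the far end, alternating series and parallel combinations. Z_in = 2400 + j156.6 Ω = 2406∠3.7° Ω.
Step 4 — Source phasor: V = 10∠-70.6° V = 3.322 - j9.432 V.
Step 5 — Current: I = V / Z = 0.001123 - j0.004003 A = 0.004157∠-74.3° A.
Step 6 — Complex power: S = V·I* = 0.04148 + j0.002706 VA.
Step 7 — Real power: P = Re(S) = 0.04148 W.
Step 8 — Reactive power: Q = Im(S) = 0.002706 VAR.
Step 9 — Apparent power: |S| = 0.04157 VA.
Step 10 — Power factor: PF = P/|S| = 0.9979 (lagging).

(a) P = 0.04148 W  (b) Q = 0.002706 VAR  (c) S = 0.04157 VA  (d) PF = 0.9979 (lagging)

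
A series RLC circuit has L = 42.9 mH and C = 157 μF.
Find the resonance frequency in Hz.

Step 1 — Resonance condition Im(Z)=0 gives ω₀ = 1/√(LC).
Step 2 — ω₀ = 1/√(0.0429·0.000157) = 385.3 rad/s.
Step 3 — f₀ = ω₀/(2π) = 61.33 Hz.

f₀ = 61.33 Hz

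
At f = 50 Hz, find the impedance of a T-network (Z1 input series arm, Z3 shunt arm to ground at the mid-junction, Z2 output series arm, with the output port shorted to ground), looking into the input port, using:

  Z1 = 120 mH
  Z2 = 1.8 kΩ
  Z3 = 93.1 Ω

Step 1 — Angular frequency: ω = 2π·f = 2π·50 = 314.2 rad/s.
Step 2 — Component impedances:
  Z1: Z = jωL = j·314.2·0.12 = 0 + j37.7 Ω
  Z2: Z = R = 1800 Ω
  Z3: Z = R = 93.1 Ω
Step 3 — With the output port shorted to ground, the output series arm Z2 runs from the junction to ground; the shunt arm Z3 also runs from the junction to ground. They appear in parallel: Z3 || Z2 = 88.52 Ω.
Step 4 — Series with input arm Z1: Z_in = Z1 + (Z3 || Z2) = 88.52 + j37.7 Ω = 96.21∠23.1° Ω.

Z = 88.52 + j37.7 Ω = 96.21∠23.1° Ω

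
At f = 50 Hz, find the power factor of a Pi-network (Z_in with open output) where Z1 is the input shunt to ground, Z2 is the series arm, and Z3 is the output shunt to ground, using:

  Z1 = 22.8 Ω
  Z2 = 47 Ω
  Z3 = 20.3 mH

Step 1 — Angular frequency: ω = 2π·f = 2π·50 = 314.2 rad/s.
Step 2 — Component impedances:
  Z1: Z = R = 22.8 Ω
  Z2: Z = R = 47 Ω
  Z3: Z = jωL = j·314.2·0.0203 = 0 + j6.377 Ω
Step 3 — With open output, the series arm Z2 and the output shunt Z3 appear in series to ground: Z2 + Z3 = 47 + j6.377 Ω.
Step 4 — Parallel with input shunt Z1: Z_in = Z1 || (Z2 + Z3) = 15.41 + j0.6748 Ω = 15.43∠2.5° Ω.
Step 5 — Power factor: PF = cos(φ) = Re(Z)/|Z| = 15.414/15.429 = 0.999.
Step 6 — Type: Im(Z) = 0.6748 ⇒ lagging (phase φ = 2.5°).

PF = 0.999 (lagging, φ = 2.5°)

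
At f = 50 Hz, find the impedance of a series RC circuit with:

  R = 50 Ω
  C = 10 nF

Step 1 — Angular frequency: ω = 2π·f = 2π·50 = 314.2 rad/s.
Step 2 — Component impedances:
  R: Z = R = 50 Ω
  C: Z = 1/(jωC) = -j/(ω·C) = 0 - j3.183e+05 Ω
Step 3 — Series combination: Z_total = R + C = 50 - j3.183e+05 Ω = 3.183e+05∠-90.0° Ω.

Z = 50 - j3.183e+05 Ω = 3.183e+05∠-90.0° Ω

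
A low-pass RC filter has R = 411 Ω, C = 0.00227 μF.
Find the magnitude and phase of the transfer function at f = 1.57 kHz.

Step 1 — Angular frequency: ω = 2π·1570 = 9865 rad/s.
Step 2 — Transfer function: H(jω) = 1/(1 + jωRC).
Step 3 — Denominator: 1 + jωRC = 1 + j·9865·411·2.27e-09 = 1 + j0.009203.
Step 4 — H = 0.9999 - j0.009203.
Step 5 — Magnitude: |H| = 1 (-0.0 dB); phase: φ = -0.5°.

|H| = 1 (-0.0 dB), φ = -0.5°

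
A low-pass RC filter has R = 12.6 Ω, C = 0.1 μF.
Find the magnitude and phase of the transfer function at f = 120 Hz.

Step 1 — Angular frequency: ω = 2π·120 = 754 rad/s.
Step 2 — Transfer function: H(jω) = 1/(1 + jωRC).
Step 3 — Denominator: 1 + jωRC = 1 + j·754·12.6·1e-07 = 1 + j0.00095.
Step 4 — H = 1 - j0.00095.
Step 5 — Magnitude: |H| = 1 (-0.0 dB); phase: φ = -0.1°.

|H| = 1 (-0.0 dB), φ = -0.1°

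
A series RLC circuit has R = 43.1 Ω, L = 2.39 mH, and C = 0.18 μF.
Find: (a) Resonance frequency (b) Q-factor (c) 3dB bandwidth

Step 1 — Resonance: ω₀ = 1/√(LC) = 1/√(0.00239·1.8e-07) = 4.821e+04 rad/s.
Step 2 — f₀ = ω₀/(2π) = 7673 Hz.
Step 3 — Series Q: Q = ω₀L/R = 4.821e+04·0.00239/43.1 = 2.674.
Step 4 — Bandwidth: Δω = ω₀/Q = 1.803e+04 rad/s; BW = Δω/(2π) = 2870 Hz.

(a) f₀ = 7673 Hz  (b) Q = 2.674  (c) BW = 2870 Hz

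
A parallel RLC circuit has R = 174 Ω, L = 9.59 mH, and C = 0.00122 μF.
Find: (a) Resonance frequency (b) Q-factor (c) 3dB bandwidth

Step 1 — Resonance: ω₀ = 1/√(LC) = 1/√(0.00959·1.22e-09) = 2.924e+05 rad/s.
Step 2 — f₀ = ω₀/(2π) = 4.653e+04 Hz.
Step 3 — Parallel Q: Q = R/(ω₀L) = 174/(2.924e+05·0.00959) = 0.06206.
Step 4 — Bandwidth: Δω = ω₀/Q = 4.711e+06 rad/s; BW = Δω/(2π) = 7.497e+05 Hz.

(a) f₀ = 4.653e+04 Hz  (b) Q = 0.06206  (c) BW = 7.497e+05 Hz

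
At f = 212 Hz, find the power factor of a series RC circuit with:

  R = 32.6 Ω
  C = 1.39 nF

Step 1 — Angular frequency: ω = 2π·f = 2π·212 = 1332 rad/s.
Step 2 — Component impedances:
  R: Z = R = 32.6 Ω
  C: Z = 1/(jωC) = -j/(ω·C) = 0 - j5.401e+05 Ω
Step 3 — Series combination: Z_total = R + C = 32.6 - j5.401e+05 Ω = 5.401e+05∠-90.0° Ω.
Step 4 — Power factor: PF = cos(φ) = Re(Z)/|Z| = 32.6/5.401e+05 = 6.036e-05.
Step 5 — Type: Im(Z) = -5.401e+05 ⇒ leading (phase φ = -90.0°).

PF = 6.036e-05 (leading, φ = -90.0°)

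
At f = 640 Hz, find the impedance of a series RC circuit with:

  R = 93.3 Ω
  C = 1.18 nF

Step 1 — Angular frequency: ω = 2π·f = 2π·640 = 4021 rad/s.
Step 2 — Component impedances:
  R: Z = R = 93.3 Ω
  C: Z = 1/(jωC) = -j/(ω·C) = 0 - j2.107e+05 Ω
Step 3 — Series combination: Z_total = R + C = 93.3 - j2.107e+05 Ω = 2.107e+05∠-90.0° Ω.

Z = 93.3 - j2.107e+05 Ω = 2.107e+05∠-90.0° Ω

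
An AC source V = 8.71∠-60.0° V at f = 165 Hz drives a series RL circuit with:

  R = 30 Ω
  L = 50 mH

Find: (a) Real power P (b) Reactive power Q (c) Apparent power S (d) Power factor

Step 1 — Angular frequency: ω = 2π·f = 2π·165 = 1037 rad/s.
Step 2 — Component impedances:
  R: Z = R = 30 Ω
  L: Z = jωL = j·1037·0.05 = 0 + j51.84 Ω
Step 3 — Series combination: Z_total = R + L = 30 + j51.84 Ω = 59.89∠59.9° Ω.
Step 4 — Source phasor: V = 8.71∠-60.0° V = 4.355 - j7.543 V.
Step 5 — Current: I = V / Z = -0.07258 - j0.126 A = 0.1454∠-119.9° A.
Step 6 — Complex power: S = V·I* = 0.6345 + j1.096 VA.
Step 7 — Real power: P = Re(S) = 0.6345 W.
Step 8 — Reactive power: Q = Im(S) = 1.096 VAR.
Step 9 — Apparent power: |S| = 1.267 VA.
Step 10 — Power factor: PF = P/|S| = 0.5009 (lagging).

(a) P = 0.6345 W  (b) Q = 1.096 VAR  (c) S = 1.267 VA  (d) PF = 0.5009 (lagging)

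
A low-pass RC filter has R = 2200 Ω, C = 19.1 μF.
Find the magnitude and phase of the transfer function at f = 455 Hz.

Step 1 — Angular frequency: ω = 2π·455 = 2859 rad/s.
Step 2 — Transfer function: H(jω) = 1/(1 + jωRC).
Step 3 — Denominator: 1 + jωRC = 1 + j·2859·2200·1.91e-05 = 1 + j120.1.
Step 4 — H = 6.929e-05 - j0.008324.
Step 5 — Magnitude: |H| = 0.008324 (-41.6 dB); phase: φ = -89.5°.

|H| = 0.008324 (-41.6 dB), φ = -89.5°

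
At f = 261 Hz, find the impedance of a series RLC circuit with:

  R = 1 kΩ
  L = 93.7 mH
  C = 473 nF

Step 1 — Angular frequency: ω = 2π·f = 2π·261 = 1640 rad/s.
Step 2 — Component impedances:
  R: Z = R = 1000 Ω
  L: Z = jωL = j·1640·0.0937 = 0 + j153.7 Ω
  C: Z = 1/(jωC) = -j/(ω·C) = 0 - j1289 Ω
Step 3 — Series combination: Z_total = R + L + C = 1000 - j1136 Ω = 1513∠-48.6° Ω.

Z = 1000 - j1136 Ω = 1513∠-48.6° Ω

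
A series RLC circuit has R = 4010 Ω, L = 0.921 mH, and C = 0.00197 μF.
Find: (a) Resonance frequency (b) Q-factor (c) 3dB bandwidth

Step 1 — Resonance: ω₀ = 1/√(LC) = 1/√(0.000921·1.97e-09) = 7.424e+05 rad/s.
Step 2 — f₀ = ω₀/(2π) = 1.182e+05 Hz.
Step 3 — Series Q: Q = ω₀L/R = 7.424e+05·0.000921/4010 = 0.1705.
Step 4 — Bandwidth: Δω = ω₀/Q = 4.354e+06 rad/s; BW = Δω/(2π) = 6.93e+05 Hz.

(a) f₀ = 1.182e+05 Hz  (b) Q = 0.1705  (c) BW = 6.93e+05 Hz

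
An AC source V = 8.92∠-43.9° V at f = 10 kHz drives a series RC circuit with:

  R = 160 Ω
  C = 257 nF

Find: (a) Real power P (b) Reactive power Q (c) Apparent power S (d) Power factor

Step 1 — Angular frequency: ω = 2π·f = 2π·1e+04 = 6.283e+04 rad/s.
Step 2 — Component impedances:
  R: Z = R = 160 Ω
  C: Z = 1/(jωC) = -j/(ω·C) = 0 - j61.93 Ω
Step 3 — Series combination: Z_total = R + C = 160 - j61.93 Ω = 171.6∠-21.2° Ω.
Step 4 — Source phasor: V = 8.92∠-43.9° V = 6.427 - j6.185 V.
Step 5 — Current: I = V / Z = 0.04795 - j0.0201 A = 0.05199∠-22.7° A.
Step 6 — Complex power: S = V·I* = 0.4325 - j0.1674 VA.
Step 7 — Real power: P = Re(S) = 0.4325 W.
Step 8 — Reactive power: Q = Im(S) = -0.1674 VAR.
Step 9 — Apparent power: |S| = 0.4638 VA.
Step 10 — Power factor: PF = P/|S| = 0.9326 (leading).

(a) P = 0.4325 W  (b) Q = -0.1674 VAR  (c) S = 0.4638 VA  (d) PF = 0.9326 (leading)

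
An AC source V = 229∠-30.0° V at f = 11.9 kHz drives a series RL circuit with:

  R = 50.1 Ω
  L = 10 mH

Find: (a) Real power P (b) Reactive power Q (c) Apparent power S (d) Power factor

Step 1 — Angular frequency: ω = 2π·f = 2π·1.19e+04 = 7.477e+04 rad/s.
Step 2 — Component impedances:
  R: Z = R = 50.1 Ω
  L: Z = jωL = j·7.477e+04·0.01 = 0 + j747.7 Ω
Step 3 — Series combination: Z_total = R + L = 50.1 + j747.7 Ω = 749.4∠86.2° Ω.
Step 4 — Source phasor: V = 229∠-30.0° V = 198.3 - j114.5 V.
Step 5 — Current: I = V / Z = -0.1348 - j0.2743 A = 0.3056∠-116.2° A.
Step 6 — Complex power: S = V·I* = 4.679 + j69.82 VA.
Step 7 — Real power: P = Re(S) = 4.679 W.
Step 8 — Reactive power: Q = Im(S) = 69.82 VAR.
Step 9 — Apparent power: |S| = 69.98 VA.
Step 10 — Power factor: PF = P/|S| = 0.06686 (lagging).

(a) P = 4.679 W  (b) Q = 69.82 VAR  (c) S = 69.98 VA  (d) PF = 0.06686 (lagging)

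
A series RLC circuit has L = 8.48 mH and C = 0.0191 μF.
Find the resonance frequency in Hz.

Step 1 — Resonance condition Im(Z)=0 gives ω₀ = 1/√(LC).
Step 2 — ω₀ = 1/√(0.00848·1.91e-08) = 7.858e+04 rad/s.
Step 3 — f₀ = ω₀/(2π) = 1.251e+04 Hz.

f₀ = 1.251e+04 Hz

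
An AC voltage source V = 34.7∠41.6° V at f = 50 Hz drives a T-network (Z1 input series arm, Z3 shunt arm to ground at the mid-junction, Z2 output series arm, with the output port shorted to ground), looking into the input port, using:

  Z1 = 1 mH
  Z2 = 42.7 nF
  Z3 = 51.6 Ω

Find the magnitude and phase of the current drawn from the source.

Step 1 — Angular frequency: ω = 2π·f = 2π·50 = 314.2 rad/s.
Step 2 — Component impedances:
  Z1: Z = jωL = j·314.2·0.001 = 0 + j0.3142 Ω
  Z2: Z = 1/(jωC) = -j/(ω·C) = 0 - j7.455e+04 Ω
  Z3: Z = R = 51.6 Ω
Step 3 — With the output port shorted to ground, the output series arm Z2 runs from the junction to ground; the shunt arm Z3 also runs from the junction to ground. They appear in parallel: Z3 || Z2 = 51.6 - j0.03572 Ω.
Step 4 — Series with input arm Z1: Z_in = Z1 + (Z3 || Z2) = 51.6 + j0.2784 Ω = 51.6∠0.3° Ω.
Step 5 — Source phasor: V = 34.7∠41.6° V = 25.95 + j23.04 V.
Step 6 — Ohm's law: I = V / Z_total = (25.95 + j23.04) / (51.6 + j0.2784) = 0.5053 + j0.4438 A.
Step 7 — Convert to polar: |I| = 0.6725 A, ∠I = 41.3°.

I = 0.6725∠41.3° A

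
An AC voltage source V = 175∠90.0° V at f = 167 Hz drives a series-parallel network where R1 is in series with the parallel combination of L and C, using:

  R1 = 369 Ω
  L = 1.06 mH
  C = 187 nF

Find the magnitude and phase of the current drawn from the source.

Step 1 — Angular frequency: ω = 2π·f = 2π·167 = 1049 rad/s.
Step 2 — Component impedances:
  R1: Z = R = 369 Ω
  L: Z = jωL = j·1049·0.00106 = 0 + j1.112 Ω
  C: Z = 1/(jωC) = -j/(ω·C) = 0 - j5096 Ω
Step 3 — Parallel branch: L || C = 1/(1/L + 1/C) = 0 + j1.112 Ω.
Step 4 — Series with R1: Z_total = R1 + (L || C) = 369 + j1.112 Ω = 369∠0.2° Ω.
Step 5 — Source phasor: V = 175∠90.0° V = 0 + j175 V.
Step 6 — Ohm's law: I = V / Z_total = (0 + j175) / (369 + j1.112) = 0.00143 + j0.4743 A.
Step 7 — Convert to polar: |I| = 0.4743 A, ∠I = 89.8°.

I = 0.4743∠89.8° A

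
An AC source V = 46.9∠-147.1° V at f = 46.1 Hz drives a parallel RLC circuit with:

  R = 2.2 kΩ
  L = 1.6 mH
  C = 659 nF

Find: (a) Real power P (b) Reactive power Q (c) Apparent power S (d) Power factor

Step 1 — Angular frequency: ω = 2π·f = 2π·46.1 = 289.7 rad/s.
Step 2 — Component impedances:
  R: Z = R = 2200 Ω
  L: Z = jωL = j·289.7·0.0016 = 0 + j0.4634 Ω
  C: Z = 1/(jωC) = -j/(ω·C) = 0 - j5239 Ω
Step 3 — Parallel combination: 1/Z_total = 1/R + 1/L + 1/C; Z_total = 9.765e-05 + j0.4635 Ω = 0.4635∠90.0° Ω.
Step 4 — Source phasor: V = 46.9∠-147.1° V = -39.38 - j25.47 V.
Step 5 — Current: I = V / Z = -54.98 + j84.95 A = 101.2∠122.9° A.
Step 6 — Complex power: S = V·I* = 0.9998 + j4746 VA.
Step 7 — Real power: P = Re(S) = 0.9998 W.
Step 8 — Reactive power: Q = Im(S) = 4746 VAR.
Step 9 — Apparent power: |S| = 4746 VA.
Step 10 — Power factor: PF = P/|S| = 0.0002107 (lagging).

(a) P = 0.9998 W  (b) Q = 4746 VAR  (c) S = 4746 VA  (d) PF = 0.0002107 (lagging)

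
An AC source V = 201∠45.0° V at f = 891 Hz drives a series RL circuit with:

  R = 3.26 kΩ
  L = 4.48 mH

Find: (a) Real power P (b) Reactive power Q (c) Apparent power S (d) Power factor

Step 1 — Angular frequency: ω = 2π·f = 2π·891 = 5598 rad/s.
Step 2 — Component impedances:
  R: Z = R = 3260 Ω
  L: Z = jωL = j·5598·0.00448 = 0 + j25.08 Ω
Step 3 — Series combination: Z_total = R + L = 3260 + j25.08 Ω = 3260∠0.4° Ω.
Step 4 — Source phasor: V = 201∠45.0° V = 142.1 + j142.1 V.
Step 5 — Current: I = V / Z = 0.04393 + j0.04326 A = 0.06165∠44.6° A.
Step 6 — Complex power: S = V·I* = 12.39 + j0.09534 VA.
Step 7 — Real power: P = Re(S) = 12.39 W.
Step 8 — Reactive power: Q = Im(S) = 0.09534 VAR.
Step 9 — Apparent power: |S| = 12.39 VA.
Step 10 — Power factor: PF = P/|S| = 1 (lagging).

(a) P = 12.39 W  (b) Q = 0.09534 VAR  (c) S = 12.39 VA  (d) PF = 1 (lagging)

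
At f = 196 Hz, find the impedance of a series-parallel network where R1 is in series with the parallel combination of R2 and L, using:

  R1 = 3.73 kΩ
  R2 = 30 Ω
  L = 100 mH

Step 1 — Angular frequency: ω = 2π·f = 2π·196 = 1232 rad/s.
Step 2 — Component impedances:
  R1: Z = R = 3730 Ω
  R2: Z = R = 30 Ω
  L: Z = jωL = j·1232·0.1 = 0 + j123.2 Ω
Step 3 — Parallel branch: R2 || L = 1/(1/R2 + 1/L) = 28.32 + j6.899 Ω.
Step 4 — Series with R1: Z_total = R1 + (R2 || L) = 3758 + j6.899 Ω = 3758∠0.1° Ω.

Z = 3758 + j6.899 Ω = 3758∠0.1° Ω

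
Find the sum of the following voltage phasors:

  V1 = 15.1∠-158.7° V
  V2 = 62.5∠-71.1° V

Step 1 — Convert each phasor to rectangular form:
  V1 = 15.1·(cos(-158.7°) + j·sin(-158.7°)) = -14.07 - j5.485 V
  V2 = 62.5·(cos(-71.1°) + j·sin(-71.1°)) = 20.24 - j59.13 V
Step 2 — Sum components: V_total = 6.176 - j64.62 V.
Step 3 — Convert to polar: |V_total| = 64.91 V, ∠V_total = -84.5°.

V_total = 64.91∠-84.5° V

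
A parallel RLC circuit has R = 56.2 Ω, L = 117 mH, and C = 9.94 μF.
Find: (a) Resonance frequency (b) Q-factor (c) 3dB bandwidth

Step 1 — Resonance: ω₀ = 1/√(LC) = 1/√(0.117·9.94e-06) = 927.3 rad/s.
Step 2 — f₀ = ω₀/(2π) = 147.6 Hz.
Step 3 — Parallel Q: Q = R/(ω₀L) = 56.2/(927.3·0.117) = 0.518.
Step 4 — Bandwidth: Δω = ω₀/Q = 1790 rad/s; BW = Δω/(2π) = 284.9 Hz.

(a) f₀ = 147.6 Hz  (b) Q = 0.518  (c) BW = 284.9 Hz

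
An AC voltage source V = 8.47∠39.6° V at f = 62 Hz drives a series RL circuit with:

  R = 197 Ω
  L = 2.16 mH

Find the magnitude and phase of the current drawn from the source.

Step 1 — Angular frequency: ω = 2π·f = 2π·62 = 389.6 rad/s.
Step 2 — Component impedances:
  R: Z = R = 197 Ω
  L: Z = jωL = j·389.6·0.00216 = 0 + j0.8414 Ω
Step 3 — Series combination: Z_total = R + L = 197 + j0.8414 Ω = 197∠0.2° Ω.
Step 4 — Source phasor: V = 8.47∠39.6° V = 6.526 + j5.399 V.
Step 5 — Ohm's law: I = V / Z_total = (6.526 + j5.399) / (197 + j0.8414) = 0.03324 + j0.02726 A.
Step 6 — Convert to polar: |I| = 0.04299 A, ∠I = 39.4°.

I = 0.04299∠39.4° A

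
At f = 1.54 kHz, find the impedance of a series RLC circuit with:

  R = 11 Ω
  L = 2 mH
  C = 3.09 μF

Step 1 — Angular frequency: ω = 2π·f = 2π·1540 = 9676 rad/s.
Step 2 — Component impedances:
  R: Z = R = 11 Ω
  L: Z = jωL = j·9676·0.002 = 0 + j19.35 Ω
  C: Z = 1/(jωC) = -j/(ω·C) = 0 - j33.45 Ω
Step 3 — Series combination: Z_total = R + L + C = 11 - j14.09 Ω = 17.88∠-52.0° Ω.

Z = 11 - j14.09 Ω = 17.88∠-52.0° Ω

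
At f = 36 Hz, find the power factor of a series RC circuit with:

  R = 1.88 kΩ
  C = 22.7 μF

Step 1 — Angular frequency: ω = 2π·f = 2π·36 = 226.2 rad/s.
Step 2 — Component impedances:
  R: Z = R = 1880 Ω
  C: Z = 1/(jωC) = -j/(ω·C) = 0 - j194.8 Ω
Step 3 — Series combination: Z_total = R + C = 1880 - j194.8 Ω = 1890∠-5.9° Ω.
Step 4 — Power factor: PF = cos(φ) = Re(Z)/|Z| = 1880/1890 = 0.9947.
Step 5 — Type: Im(Z) = -194.8 ⇒ leading (phase φ = -5.9°).

PF = 0.9947 (leading, φ = -5.9°)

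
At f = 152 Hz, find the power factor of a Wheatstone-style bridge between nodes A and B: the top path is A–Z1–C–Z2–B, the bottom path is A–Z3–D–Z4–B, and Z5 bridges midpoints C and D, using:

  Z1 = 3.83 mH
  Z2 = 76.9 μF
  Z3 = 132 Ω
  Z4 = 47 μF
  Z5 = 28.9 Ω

Step 1 — Angular frequency: ω = 2π·f = 2π·152 = 955 rad/s.
Step 2 — Component impedances:
  Z1: Z = jωL = j·955·0.00383 = 0 + j3.658 Ω
  Z2: Z = 1/(jωC) = -j/(ω·C) = 0 - j13.62 Ω
  Z3: Z = R = 132 Ω
  Z4: Z = 1/(jωC) = -j/(ω·C) = 0 - j22.28 Ω
  Z5: Z = R = 28.9 Ω
Step 3 — Bridge requires nodal analysis (the Z5 bridge couples midpoints C and D, so the two paths cannot be reduced to a simple series/parallel combination). Setting node B to ground and injecting 1 A at node A, the 3-node admittance system at A, C, D solves to V_A = Z_AB = 2.237 - j6.694 Ω = 7.058∠-71.5° Ω.
Step 4 — Power factor: PF = cos(φ) = Re(Z)/|Z| = 2.2373/7.0575 = 0.317.
Step 5 — Type: Im(Z) = -6.694 ⇒ leading (phase φ = -71.5°).

PF = 0.317 (leading, φ = -71.5°)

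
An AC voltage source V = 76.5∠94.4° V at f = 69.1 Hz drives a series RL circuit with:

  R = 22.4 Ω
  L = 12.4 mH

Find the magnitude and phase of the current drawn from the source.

Step 1 — Angular frequency: ω = 2π·f = 2π·69.1 = 434.2 rad/s.
Step 2 — Component impedances:
  R: Z = R = 22.4 Ω
  L: Z = jωL = j·434.2·0.0124 = 0 + j5.384 Ω
Step 3 — Series combination: Z_total = R + L = 22.4 + j5.384 Ω = 23.04∠13.5° Ω.
Step 4 — Source phasor: V = 76.5∠94.4° V = -5.869 + j76.27 V.
Step 5 — Ohm's law: I = V / Z_total = (-5.869 + j76.27) / (22.4 + j5.384) = 0.526 + j3.279 A.
Step 6 — Convert to polar: |I| = 3.321 A, ∠I = 80.9°.

I = 3.321∠80.9° A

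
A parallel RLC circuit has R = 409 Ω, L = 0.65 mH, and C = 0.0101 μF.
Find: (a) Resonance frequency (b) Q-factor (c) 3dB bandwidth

Step 1 — Resonance: ω₀ = 1/√(LC) = 1/√(0.00065·1.01e-08) = 3.903e+05 rad/s.
Step 2 — f₀ = ω₀/(2π) = 6.212e+04 Hz.
Step 3 — Parallel Q: Q = R/(ω₀L) = 409/(3.903e+05·0.00065) = 1.612.
Step 4 — Bandwidth: Δω = ω₀/Q = 2.421e+05 rad/s; BW = Δω/(2π) = 3.853e+04 Hz.

(a) f₀ = 6.212e+04 Hz  (b) Q = 1.612  (c) BW = 3.853e+04 Hz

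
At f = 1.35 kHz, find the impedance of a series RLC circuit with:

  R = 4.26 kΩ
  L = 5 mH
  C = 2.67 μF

Step 1 — Angular frequency: ω = 2π·f = 2π·1350 = 8482 rad/s.
Step 2 — Component impedances:
  R: Z = R = 4260 Ω
  L: Z = jωL = j·8482·0.005 = 0 + j42.41 Ω
  C: Z = 1/(jωC) = -j/(ω·C) = 0 - j44.15 Ω
Step 3 — Series combination: Z_total = R + L + C = 4260 - j1.743 Ω = 4260∠-0.0° Ω.

Z = 4260 - j1.743 Ω = 4260∠-0.0° Ω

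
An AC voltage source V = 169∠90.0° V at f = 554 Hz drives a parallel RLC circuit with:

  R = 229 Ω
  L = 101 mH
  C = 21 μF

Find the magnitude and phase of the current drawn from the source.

Step 1 — Angular frequency: ω = 2π·f = 2π·554 = 3481 rad/s.
Step 2 — Component impedances:
  R: Z = R = 229 Ω
  L: Z = jωL = j·3481·0.101 = 0 + j351.6 Ω
  C: Z = 1/(jωC) = -j/(ω·C) = 0 - j13.68 Ω
Step 3 — Parallel combination: 1/Z_total = 1/R + 1/L + 1/C; Z_total = 0.8813 - j14.18 Ω = 14.21∠-86.4° Ω.
Step 4 — Source phasor: V = 169∠90.0° V = 0 + j169 V.
Step 5 — Ohm's law: I = V / Z_total = (0 + j169) / (0.8813 - j14.18) = -11.87 + j0.738 A.
Step 6 — Convert to polar: |I| = 11.9 A, ∠I = 176.4°.

I = 11.9∠176.4° A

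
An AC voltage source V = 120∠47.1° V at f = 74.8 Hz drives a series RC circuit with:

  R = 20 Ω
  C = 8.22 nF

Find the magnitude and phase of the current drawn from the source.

Step 1 — Angular frequency: ω = 2π·f = 2π·74.8 = 470 rad/s.
Step 2 — Component impedances:
  R: Z = R = 20 Ω
  C: Z = 1/(jωC) = -j/(ω·C) = 0 - j2.588e+05 Ω
Step 3 — Series combination: Z_total = R + C = 20 - j2.588e+05 Ω = 2.588e+05∠-90.0° Ω.
Step 4 — Source phasor: V = 120∠47.1° V = 81.69 + j87.91 V.
Step 5 — Ohm's law: I = V / Z_total = (81.69 + j87.91) / (20 - j2.588e+05) = -0.0003396 + j0.0003156 A.
Step 6 — Convert to polar: |I| = 0.0004636 A, ∠I = 137.1°.

I = 0.0004636∠137.1° A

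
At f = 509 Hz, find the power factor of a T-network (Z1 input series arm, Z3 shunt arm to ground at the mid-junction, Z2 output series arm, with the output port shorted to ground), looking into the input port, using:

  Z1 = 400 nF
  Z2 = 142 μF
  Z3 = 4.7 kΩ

Step 1 — Angular frequency: ω = 2π·f = 2π·509 = 3198 rad/s.
Step 2 — Component impedances:
  Z1: Z = 1/(jωC) = -j/(ω·C) = 0 - j781.7 Ω
  Z2: Z = 1/(jωC) = -j/(ω·C) = 0 - j2.202 Ω
  Z3: Z = R = 4700 Ω
Step 3 — With the output port shorted to ground, the output series arm Z2 runs from the junction to ground; the shunt arm Z3 also runs from the junction to ground. They appear in parallel: Z3 || Z2 = 0.001032 - j2.202 Ω.
Step 4 — Series with input arm Z1: Z_in = Z1 + (Z3 || Z2) = 0.001032 - j783.9 Ω = 783.9∠-90.0° Ω.
Step 5 — Power factor: PF = cos(φ) = Re(Z)/|Z| = 0.001032/783.9 = 1.316e-06.
Step 6 — Type: Im(Z) = -783.9 ⇒ leading (phase φ = -90.0°).

PF = 1.316e-06 (leading, φ = -90.0°)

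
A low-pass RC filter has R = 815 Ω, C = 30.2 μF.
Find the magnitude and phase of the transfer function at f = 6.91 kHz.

Step 1 — Angular frequency: ω = 2π·6910 = 4.342e+04 rad/s.
Step 2 — Transfer function: H(jω) = 1/(1 + jωRC).
Step 3 — Denominator: 1 + jωRC = 1 + j·4.342e+04·815·3.02e-05 = 1 + j1069.
Step 4 — H = 8.757e-07 - j0.0009358.
Step 5 — Magnitude: |H| = 0.0009358 (-60.6 dB); phase: φ = -89.9°.

|H| = 0.0009358 (-60.6 dB), φ = -89.9°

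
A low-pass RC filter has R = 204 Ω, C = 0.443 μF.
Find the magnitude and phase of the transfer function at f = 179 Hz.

Step 1 — Angular frequency: ω = 2π·179 = 1125 rad/s.
Step 2 — Transfer function: H(jω) = 1/(1 + jωRC).
Step 3 — Denominator: 1 + jωRC = 1 + j·1125·204·4.43e-07 = 1 + j0.1016.
Step 4 — H = 0.9898 - j0.1006.
Step 5 — Magnitude: |H| = 0.9949 (-0.0 dB); phase: φ = -5.8°.

|H| = 0.9949 (-0.0 dB), φ = -5.8°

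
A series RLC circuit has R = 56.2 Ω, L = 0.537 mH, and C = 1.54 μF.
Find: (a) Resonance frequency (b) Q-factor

Step 1 — Resonance condition Im(Z)=0 gives ω₀ = 1/√(LC).
Step 2 — ω₀ = 1/√(0.000537·1.54e-06) = 3.477e+04 rad/s.
Step 3 — f₀ = ω₀/(2π) = 5534 Hz.
Step 4 — Series Q: Q = ω₀L/R = 3.477e+04·0.000537/56.2 = 0.3323.

(a) f₀ = 5534 Hz  (b) Q = 0.3323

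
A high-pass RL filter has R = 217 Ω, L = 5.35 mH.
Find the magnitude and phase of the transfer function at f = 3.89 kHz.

Step 1 — Angular frequency: ω = 2π·3890 = 2.444e+04 rad/s.
Step 2 — Transfer function: H(jω) = jωL/(R + jωL).
Step 3 — Numerator jωL = j·130.8; denominator R + jωL = 217 + j130.8.
Step 4 — H = 0.2664 + j0.4421.
Step 5 — Magnitude: |H| = 0.5161 (-5.7 dB); phase: φ = 58.9°.

|H| = 0.5161 (-5.7 dB), φ = 58.9°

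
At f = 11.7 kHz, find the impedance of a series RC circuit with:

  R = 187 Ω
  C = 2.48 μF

Step 1 — Angular frequency: ω = 2π·f = 2π·1.17e+04 = 7.351e+04 rad/s.
Step 2 — Component impedances:
  R: Z = R = 187 Ω
  C: Z = 1/(jωC) = -j/(ω·C) = 0 - j5.485 Ω
Step 3 — Series combination: Z_total = R + C = 187 - j5.485 Ω = 187.1∠-1.7° Ω.

Z = 187 - j5.485 Ω = 187.1∠-1.7° Ω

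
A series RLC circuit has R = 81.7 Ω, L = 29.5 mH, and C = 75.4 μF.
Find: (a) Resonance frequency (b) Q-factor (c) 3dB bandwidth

Step 1 — Resonance condition Im(Z)=0 gives ω₀ = 1/√(LC).
Step 2 — ω₀ = 1/√(0.0295·7.54e-05) = 670.5 rad/s.
Step 3 — f₀ = ω₀/(2π) = 106.7 Hz.
Step 4 — Series Q: Q = ω₀L/R = 670.5·0.0295/81.7 = 0.2421.
Step 5 — 3dB bandwidth: Δω = ω₀/Q = 2769 rad/s; BW = Δω/(2π) = 440.8 Hz.

(a) f₀ = 106.7 Hz  (b) Q = 0.2421  (c) BW = 440.8 Hz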